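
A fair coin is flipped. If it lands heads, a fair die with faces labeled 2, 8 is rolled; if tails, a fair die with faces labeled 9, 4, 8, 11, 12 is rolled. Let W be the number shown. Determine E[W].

69/10

E[W | heads] = (2+8)/2 = 5.
E[W | tails] = (9+4+8+11+12)/5 = 44/5.
By the law of total expectation,
E[W] = (1/2)·(5) + (1/2)·(44/5) = 69/10.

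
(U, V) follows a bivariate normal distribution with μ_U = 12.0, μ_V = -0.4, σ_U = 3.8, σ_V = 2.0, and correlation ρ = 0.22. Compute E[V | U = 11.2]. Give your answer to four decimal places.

The regression of V on U has slope ρ·σ_V/σ_U and passes through (μ_U, μ_V).
E[V | U=11.2] = -0.4 + (0.22)·(2.0/3.8)·(11.2 − (12.0)) = -0.4 + (0.11579)·(-0.8) = -0.4926.

-0.4926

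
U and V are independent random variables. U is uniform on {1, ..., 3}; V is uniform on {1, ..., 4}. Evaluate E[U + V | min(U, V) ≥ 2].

11/2

P(min(U, V) ≥ 2) = 1/2.
Summing (U+V)·P(x,y) over outcomes with min(U, V) ≥ 2 gives 11/4.
E[U + V | min(U, V) ≥ 2] = (11/4) / (1/2) = 11/2.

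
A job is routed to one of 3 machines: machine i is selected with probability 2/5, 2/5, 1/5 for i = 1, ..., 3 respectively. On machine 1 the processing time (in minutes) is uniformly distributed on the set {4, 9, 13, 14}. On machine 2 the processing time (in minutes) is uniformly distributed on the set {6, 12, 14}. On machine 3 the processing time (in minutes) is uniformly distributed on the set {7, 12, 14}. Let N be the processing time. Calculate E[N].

157/15

E[N | machine 1] = (4+9+13+14)/4 = 10.
E[N | machine 2] = (6+12+14)/3 = 32/3.
E[N | machine 3] = (7+12+14)/3 = 11.
By the law of total expectation,
E[N] = (2/5)·(10) + (2/5)·(32/3) + (1/5)·(11) = 157/15.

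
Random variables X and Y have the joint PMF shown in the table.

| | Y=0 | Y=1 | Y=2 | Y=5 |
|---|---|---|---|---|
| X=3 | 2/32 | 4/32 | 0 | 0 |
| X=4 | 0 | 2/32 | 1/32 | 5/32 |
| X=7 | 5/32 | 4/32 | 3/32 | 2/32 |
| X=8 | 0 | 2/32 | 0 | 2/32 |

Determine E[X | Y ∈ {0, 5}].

91/16

P(Y ∈ {0, 5}) = 1/2.
Σ X·P over the event = 3·(2/32) + 4·(5/32) + 7·(5/32) + 7·(2/32) + 8·(2/32) = 91/32.
E[X | Y ∈ {0, 5}] = (91/32) / (1/2) = 91/16.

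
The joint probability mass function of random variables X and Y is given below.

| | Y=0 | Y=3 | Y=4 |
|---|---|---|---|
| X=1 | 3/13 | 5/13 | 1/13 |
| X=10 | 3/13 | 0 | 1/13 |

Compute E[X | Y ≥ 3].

P(Y ≥ 3) = 7/13.
Σ X·P over the event = 1·(5/13) + 1·(1/13) + 10·(1/13) = 16/13.
E[X | Y ≥ 3] = (16/13) / (7/13) = 16/7.

16/7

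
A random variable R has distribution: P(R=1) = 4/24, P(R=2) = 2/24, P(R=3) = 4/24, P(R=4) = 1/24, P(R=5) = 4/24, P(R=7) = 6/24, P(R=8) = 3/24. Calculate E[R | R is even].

P(R is even) = 1/4.
Σ over the event: 2·1/12 + 4·1/24 + 8·1/8 = 4/3.
E[R | R is even] = (4/3) / (1/4) = 16/3.

16/3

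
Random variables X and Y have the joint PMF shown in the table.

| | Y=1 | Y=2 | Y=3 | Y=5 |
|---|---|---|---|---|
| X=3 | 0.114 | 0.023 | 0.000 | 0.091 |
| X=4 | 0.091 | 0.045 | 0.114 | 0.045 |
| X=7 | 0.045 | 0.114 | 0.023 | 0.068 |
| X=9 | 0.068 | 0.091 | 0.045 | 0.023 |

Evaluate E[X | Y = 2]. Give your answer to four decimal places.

6.8352

P(Y = 2) = 0.273.
Σ X·P over the event = 3·(0.023) + 4·(0.045) + 7·(0.114) + 9·(0.091) = 1.866.
E[X | Y = 2] = (1.866) / (0.273) = 6.8352.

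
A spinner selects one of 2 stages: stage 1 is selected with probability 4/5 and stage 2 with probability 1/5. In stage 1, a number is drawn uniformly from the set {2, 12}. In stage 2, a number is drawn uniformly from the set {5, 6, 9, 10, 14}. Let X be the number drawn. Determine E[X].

184/25

E[X | stage 1] = (2+12)/2 = 7.
E[X | stage 2] = (5+6+9+10+14)/5 = 44/5.
By the law of total expectation,
E[X] = (4/5)·(7) + (1/5)·(44/5) = 184/25.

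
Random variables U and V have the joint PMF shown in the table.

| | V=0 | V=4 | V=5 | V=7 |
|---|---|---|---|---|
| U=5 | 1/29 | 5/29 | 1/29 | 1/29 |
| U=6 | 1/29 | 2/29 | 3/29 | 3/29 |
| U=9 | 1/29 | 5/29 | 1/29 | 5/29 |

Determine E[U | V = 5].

32/5

P(V = 5) = 5/29.
Σ U·P over the event = 5·(1/29) + 6·(3/29) + 9·(1/29) = 32/29.
E[U | V = 5] = (32/29) / (5/29) = 32/5.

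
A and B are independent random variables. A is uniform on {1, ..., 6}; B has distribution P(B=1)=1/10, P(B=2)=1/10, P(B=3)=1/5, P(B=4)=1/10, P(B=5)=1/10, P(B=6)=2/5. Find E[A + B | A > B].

43/6

P(A > B) = 3/10.
Summing (A+B)·P(x,y) over outcomes with A > B gives 43/20.
E[A + B | A > B] = (43/20) / (3/10) = 43/6.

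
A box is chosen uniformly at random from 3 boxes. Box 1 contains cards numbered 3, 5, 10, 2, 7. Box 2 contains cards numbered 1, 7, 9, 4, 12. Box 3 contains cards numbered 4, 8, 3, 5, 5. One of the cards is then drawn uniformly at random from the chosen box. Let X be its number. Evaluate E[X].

17/3

E[X | box 1] = (3+5+10+2+7)/5 = 27/5.
E[X | box 2] = (1+7+9+4+12)/5 = 33/5.
E[X | box 3] = (4+8+3+5+5)/5 = 5.
E[X] = (1/3)·(27/5) + (1/3)·(33/5) + (1/3)·(5) = 17/3.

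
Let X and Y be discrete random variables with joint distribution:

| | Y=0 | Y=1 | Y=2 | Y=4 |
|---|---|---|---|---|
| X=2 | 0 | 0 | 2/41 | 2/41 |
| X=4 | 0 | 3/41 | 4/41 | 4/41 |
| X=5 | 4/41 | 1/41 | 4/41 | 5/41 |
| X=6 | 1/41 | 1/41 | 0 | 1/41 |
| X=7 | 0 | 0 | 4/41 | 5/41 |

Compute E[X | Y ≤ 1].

49/10

P(Y ≤ 1) = 10/41.
Σ X·P over the event = 4·(3/41) + 5·(4/41) + 5·(1/41) + 6·(1/41) + 6·(1/41) = 49/41.
E[X | Y ≤ 1] = (49/41) / (10/41) = 49/10.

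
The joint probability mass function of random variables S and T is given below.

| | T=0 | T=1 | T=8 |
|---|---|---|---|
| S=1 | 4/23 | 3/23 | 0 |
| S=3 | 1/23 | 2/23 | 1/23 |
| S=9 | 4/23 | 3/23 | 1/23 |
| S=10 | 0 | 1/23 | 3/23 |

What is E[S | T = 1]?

P(T = 1) = 9/23.
Σ S·P over the event = 1·(3/23) + 3·(2/23) + 9·(3/23) + 10·(1/23) = 2.
E[S | T = 1] = (2) / (9/23) = 46/9.

46/9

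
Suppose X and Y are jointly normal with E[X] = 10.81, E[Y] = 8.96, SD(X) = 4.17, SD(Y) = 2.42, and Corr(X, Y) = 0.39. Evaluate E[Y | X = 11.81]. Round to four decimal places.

9.1863

The regression of Y on X has slope ρ·σ_Y/σ_X and passes through (μ_X, μ_Y).
E[Y | X=11.81] = 8.96 + (0.39)·(2.42/4.17)·(11.81 − (10.81)) = 8.96 + (0.22633)·(1) = 9.1863.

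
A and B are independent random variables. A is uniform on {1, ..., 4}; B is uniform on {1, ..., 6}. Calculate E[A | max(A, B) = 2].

5/3

Outcomes with max(A, B) = 2: (1,2), (2,1), (2,2), each with probability 1/24.
E[A | max(A, B) = 2] = (1 + 2 + 2) / 3 = 5/3.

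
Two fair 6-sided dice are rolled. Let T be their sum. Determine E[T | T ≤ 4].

P(T ≤ 4) = 1/6.
Σ over the event: 2·1/36 + 3·1/18 + 4·1/12 = 5/9.
E[T | T ≤ 4] = (5/9) / (1/6) = 10/3.

10/3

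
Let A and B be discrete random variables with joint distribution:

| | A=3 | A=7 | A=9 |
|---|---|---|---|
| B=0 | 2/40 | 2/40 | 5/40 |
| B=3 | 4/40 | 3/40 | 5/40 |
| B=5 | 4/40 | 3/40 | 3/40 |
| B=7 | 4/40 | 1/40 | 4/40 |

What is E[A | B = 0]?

65/9

P(B = 0) = 9/40.
Σ A·P over the event = 3·(2/40) + 7·(2/40) + 9·(5/40) = 13/8.
E[A | B = 0] = (13/8) / (9/40) = 65/9.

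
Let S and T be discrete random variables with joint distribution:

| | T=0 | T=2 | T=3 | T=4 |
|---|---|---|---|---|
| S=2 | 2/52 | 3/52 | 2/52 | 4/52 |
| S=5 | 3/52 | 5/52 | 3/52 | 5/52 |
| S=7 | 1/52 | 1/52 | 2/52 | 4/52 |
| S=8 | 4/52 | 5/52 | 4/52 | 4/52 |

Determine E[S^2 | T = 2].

P(T = 2) = 7/26.
Σ S^2·P over the event = 4·(3/52) + 25·(5/52) + 49·(1/52) + 64·(5/52) = 253/26.
E[S^2 | T = 2] = (253/26) / (7/26) = 253/7.

253/7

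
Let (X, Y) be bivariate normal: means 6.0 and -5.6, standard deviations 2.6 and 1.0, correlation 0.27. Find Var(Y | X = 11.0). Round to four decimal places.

For a bivariate normal, Var(Y | X=x) = σ_Y²(1 − ρ²).
Var(Y | X=11.0) = (1.0)²·(1 − (0.27)²) = 1·0.9271 = 0.9271.

0.9271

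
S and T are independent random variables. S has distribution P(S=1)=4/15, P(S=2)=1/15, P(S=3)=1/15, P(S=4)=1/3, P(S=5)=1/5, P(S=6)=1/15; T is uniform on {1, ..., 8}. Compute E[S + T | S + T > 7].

649/65

P(S + T > 7) = 13/24.
Summing (S+T)·P(x,y) over outcomes with S + T > 7 gives 649/120.
E[S + T | S + T > 7] = (649/120) / (13/24) = 649/65.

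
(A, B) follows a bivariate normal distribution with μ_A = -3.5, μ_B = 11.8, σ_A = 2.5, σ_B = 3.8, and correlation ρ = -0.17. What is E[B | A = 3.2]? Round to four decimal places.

10.0687

For a bivariate normal, E[B | A=x] = μ_B + ρ·(σ_B/σ_A)·(x − μ_A).
E[B | A=3.2] = 11.8 + (-0.17)·(3.8/2.5)·(3.2 − (-3.5)) = 11.8 + (-0.2584)·(6.7) = 10.0687.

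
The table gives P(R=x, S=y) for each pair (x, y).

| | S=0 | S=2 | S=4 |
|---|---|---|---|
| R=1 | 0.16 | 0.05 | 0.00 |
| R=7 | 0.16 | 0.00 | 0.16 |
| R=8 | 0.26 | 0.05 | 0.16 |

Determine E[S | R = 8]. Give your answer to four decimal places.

P(R = 8) = 0.47.
Σ S·P over the event = 0·(0.26) + 2·(0.05) + 4·(0.16) = 0.74.
E[S | R = 8] = (0.74) / (0.47) = 1.5745.

1.5745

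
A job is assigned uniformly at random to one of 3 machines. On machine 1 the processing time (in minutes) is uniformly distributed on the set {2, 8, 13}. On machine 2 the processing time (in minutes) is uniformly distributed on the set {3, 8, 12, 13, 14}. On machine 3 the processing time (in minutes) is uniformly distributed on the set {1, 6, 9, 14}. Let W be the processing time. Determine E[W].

E[W | machine 1] = (2+8+13)/3 = 23/3.
E[W | machine 2] = (3+8+12+13+14)/5 = 10.
E[W | machine 3] = (1+6+9+14)/4 = 15/2.
By the law of total expectation,
E[W] = (1/3)·(23/3) + (1/3)·(10) + (1/3)·(15/2) = 151/18.

151/18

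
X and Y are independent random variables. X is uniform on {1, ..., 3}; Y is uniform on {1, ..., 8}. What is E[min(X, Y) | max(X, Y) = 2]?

Outcomes with max(X, Y) = 2: (1,2), (2,1), (2,2), each with probability 1/24.
E[min(X, Y) | max(X, Y) = 2] = (1 + 1 + 2) / 3 = 4/3.

4/3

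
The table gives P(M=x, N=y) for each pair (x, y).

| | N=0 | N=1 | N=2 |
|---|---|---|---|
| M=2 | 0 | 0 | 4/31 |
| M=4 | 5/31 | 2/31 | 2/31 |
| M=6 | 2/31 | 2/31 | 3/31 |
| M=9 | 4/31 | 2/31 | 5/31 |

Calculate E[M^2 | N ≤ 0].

P(N ≤ 0) = 11/31.
Summing M^2·P(M=x,N=y) over the conditioning event gives 476/31.
E[M^2 | N ≤ 0] = (476/31) / (11/31) = 476/11.

476/11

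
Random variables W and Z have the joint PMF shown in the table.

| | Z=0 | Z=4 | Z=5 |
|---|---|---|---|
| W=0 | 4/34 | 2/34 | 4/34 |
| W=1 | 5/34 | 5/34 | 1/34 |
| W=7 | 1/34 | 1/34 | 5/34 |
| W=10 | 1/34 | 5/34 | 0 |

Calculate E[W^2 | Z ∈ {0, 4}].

59/2

P(Z ∈ {0, 4}) = 12/17.
Σ W^2·P over the event = 0·(4/34) + 0·(2/34) + 1·(5/34) + 1·(5/34) + 49·(1/34) + 49·(1/34) + 100·(1/34) + 100·(5/34) = 354/17.
E[W^2 | Z ∈ {0, 4}] = (354/17) / (12/17) = 59/2.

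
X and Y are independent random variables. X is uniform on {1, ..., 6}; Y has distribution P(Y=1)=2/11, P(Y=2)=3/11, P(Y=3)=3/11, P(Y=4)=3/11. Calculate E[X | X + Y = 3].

P(X + Y = 3) = 5/66.
Summing X·P(x,y) over outcomes with X + Y = 3 gives 7/66.
E[X | X + Y = 3] = (7/66) / (5/66) = 7/5.

7/5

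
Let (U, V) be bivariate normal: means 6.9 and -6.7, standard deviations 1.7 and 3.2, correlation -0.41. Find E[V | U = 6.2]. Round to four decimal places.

For a bivariate normal, E[V | U=x] = μ_V + ρ·(σ_V/σ_U)·(x − μ_U).
E[V | U=6.2] = -6.7 + (-0.41)·(3.2/1.7)·(6.2 − (6.9)) = -6.7 + (-0.77176)·(-0.7) = -6.1598.

-6.1598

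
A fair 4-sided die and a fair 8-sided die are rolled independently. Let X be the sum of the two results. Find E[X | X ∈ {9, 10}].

66/7

P(X ∈ {9, 10}) = 7/32.
Σ over the event: 9·1/8 + 10·3/32 = 33/16.
E[X | X ∈ {9, 10}] = (33/16) / (7/32) = 66/7.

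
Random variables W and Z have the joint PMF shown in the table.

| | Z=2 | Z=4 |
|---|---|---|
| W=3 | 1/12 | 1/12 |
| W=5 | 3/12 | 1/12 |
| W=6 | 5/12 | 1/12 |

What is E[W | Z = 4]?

P(Z = 4) = 1/4.
Summing W·P(W=x,Z=y) over the conditioning event gives 7/6.
E[W | Z = 4] = (7/6) / (1/4) = 14/3.

14/3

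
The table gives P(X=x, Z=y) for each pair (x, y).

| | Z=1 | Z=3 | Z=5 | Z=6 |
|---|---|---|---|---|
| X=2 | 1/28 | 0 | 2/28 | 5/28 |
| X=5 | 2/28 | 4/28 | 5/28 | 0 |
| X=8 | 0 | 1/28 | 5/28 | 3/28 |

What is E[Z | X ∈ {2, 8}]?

P(X ∈ {2, 8}) = 17/28.
Summing Z·P(X=x,Z=y) over the conditioning event gives 87/28.
E[Z | X ∈ {2, 8}] = (87/28) / (17/28) = 87/17.

87/17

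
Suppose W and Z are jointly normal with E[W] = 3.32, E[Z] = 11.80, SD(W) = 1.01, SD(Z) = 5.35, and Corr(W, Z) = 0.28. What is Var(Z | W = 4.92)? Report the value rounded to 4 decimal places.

Var(Z | W=x) = (1 − ρ²)·σ_Z².
Var(Z | W=4.92) = (5.35)²·(1 − (0.28)²) = 28.6225·0.9216 = 26.3785.

26.3785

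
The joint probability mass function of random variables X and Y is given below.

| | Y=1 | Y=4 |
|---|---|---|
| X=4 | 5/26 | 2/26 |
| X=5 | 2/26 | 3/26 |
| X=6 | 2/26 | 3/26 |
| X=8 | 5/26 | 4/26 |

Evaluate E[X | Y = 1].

P(Y = 1) = 7/13.
Σ X·P over the event = 4·(5/26) + 5·(2/26) + 6·(2/26) + 8·(5/26) = 41/13.
E[X | Y = 1] = (41/13) / (7/13) = 41/7.

41/7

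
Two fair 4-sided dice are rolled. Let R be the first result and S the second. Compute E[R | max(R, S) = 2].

5/3

P(max(R, S) = 2) = 3/16.
Summing R·P(x,y) over outcomes with max(R, S) = 2 gives 5/16.
E[R | max(R, S) = 2] = (5/16) / (3/16) = 5/3.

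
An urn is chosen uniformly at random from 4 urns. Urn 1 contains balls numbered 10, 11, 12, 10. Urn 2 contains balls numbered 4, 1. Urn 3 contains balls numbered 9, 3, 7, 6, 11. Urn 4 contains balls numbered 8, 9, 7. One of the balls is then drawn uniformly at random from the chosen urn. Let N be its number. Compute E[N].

E[N | urn 1] = (10+11+12+10)/4 = 43/4.
E[N | urn 2] = (4+1)/2 = 5/2.
E[N | urn 3] = (9+3+7+6+11)/5 = 36/5.
E[N | urn 4] = (8+9+7)/3 = 8.
By the law of total expectation,
E[N] = (1/4)·(43/4) + (1/4)·(5/2) + (1/4)·(36/5) + (1/4)·(8) = 569/80.

569/80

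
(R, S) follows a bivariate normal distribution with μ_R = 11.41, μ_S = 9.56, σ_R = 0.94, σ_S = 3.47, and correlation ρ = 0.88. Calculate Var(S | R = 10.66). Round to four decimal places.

2.7164

For a bivariate normal, Var(S | R=x) = σ_S²(1 − ρ²).
Var(S | R=10.66) = (3.47)²·(1 − (0.88)²) = 12.0409·0.2256 = 2.7164.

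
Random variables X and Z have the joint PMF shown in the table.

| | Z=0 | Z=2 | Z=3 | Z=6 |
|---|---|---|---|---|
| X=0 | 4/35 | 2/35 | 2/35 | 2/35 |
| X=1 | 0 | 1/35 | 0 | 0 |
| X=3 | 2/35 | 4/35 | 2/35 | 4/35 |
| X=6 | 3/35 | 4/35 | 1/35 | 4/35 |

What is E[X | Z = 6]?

18/5

P(Z = 6) = 2/7.
Σ X·P over the event = 0·(2/35) + 3·(4/35) + 6·(4/35) = 36/35.
E[X | Z = 6] = (36/35) / (2/7) = 18/5.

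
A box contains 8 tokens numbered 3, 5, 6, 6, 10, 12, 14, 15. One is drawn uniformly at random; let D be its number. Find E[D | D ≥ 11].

P(D ≥ 11) = 3/8.
Σ over the event: 12·1/8 + 14·1/8 + 15·1/8 = 41/8.
E[D | D ≥ 11] = (41/8) / (3/8) = 41/3.

41/3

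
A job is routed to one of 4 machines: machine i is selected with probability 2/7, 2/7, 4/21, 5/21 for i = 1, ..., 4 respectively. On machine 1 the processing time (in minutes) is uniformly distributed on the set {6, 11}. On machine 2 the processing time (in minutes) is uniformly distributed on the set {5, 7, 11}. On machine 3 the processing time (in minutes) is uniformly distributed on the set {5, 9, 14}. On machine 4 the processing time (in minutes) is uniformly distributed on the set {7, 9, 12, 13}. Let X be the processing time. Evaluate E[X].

2227/252

E[X | machine 1] = (6+11)/2 = 17/2.
E[X | machine 2] = (5+7+11)/3 = 23/3.
E[X | machine 3] = (5+9+14)/3 = 28/3.
E[X | machine 4] = (7+9+12+13)/4 = 41/4.
By the law of total expectation,
E[X] = (2/7)·(17/2) + (2/7)·(23/3) + (4/21)·(28/3) + (5/21)·(41/4) = 2227/252.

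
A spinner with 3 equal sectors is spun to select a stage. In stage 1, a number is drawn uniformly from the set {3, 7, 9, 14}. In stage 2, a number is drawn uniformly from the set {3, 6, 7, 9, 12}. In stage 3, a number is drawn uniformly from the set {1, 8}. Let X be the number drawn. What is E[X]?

403/60

E[X | stage 1] = (3+7+9+14)/4 = 33/4.
E[X | stage 2] = (3+6+7+9+12)/5 = 37/5.
E[X | stage 3] = (1+8)/2 = 9/2.
E[X] = (1/3)·(33/4) + (1/3)·(37/5) + (1/3)·(9/2) = 403/60.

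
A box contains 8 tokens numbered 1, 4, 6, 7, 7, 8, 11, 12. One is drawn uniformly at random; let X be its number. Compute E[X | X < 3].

P(X < 3) = 1/8.
Σ over the event: 1·1/8 = 1/8.
E[X | X < 3] = (1/8) / (1/8) = 1.

1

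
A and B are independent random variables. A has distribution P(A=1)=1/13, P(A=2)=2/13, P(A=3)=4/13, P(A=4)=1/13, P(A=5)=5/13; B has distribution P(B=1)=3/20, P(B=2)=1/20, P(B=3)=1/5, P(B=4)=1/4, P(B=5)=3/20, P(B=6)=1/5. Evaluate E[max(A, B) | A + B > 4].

277/58

P(A + B > 4) = 58/65.
Summing max(A,B)·P(x,y) over outcomes with A + B > 4 gives 277/65.
E[max(A, B) | A + B > 4] = (277/65) / (58/65) = 277/58.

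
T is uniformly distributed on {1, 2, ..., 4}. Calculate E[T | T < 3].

3/2

Given T < 3, T is equally likely to be any of {1, 2}.
E[T | T < 3] = (1 + 2) / 2 = 3/2.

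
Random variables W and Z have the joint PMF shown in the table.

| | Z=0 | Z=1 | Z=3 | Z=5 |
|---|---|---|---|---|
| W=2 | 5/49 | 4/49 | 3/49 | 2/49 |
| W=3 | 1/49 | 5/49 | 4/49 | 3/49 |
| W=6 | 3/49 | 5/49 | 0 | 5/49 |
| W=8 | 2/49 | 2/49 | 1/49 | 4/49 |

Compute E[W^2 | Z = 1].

P(Z = 1) = 16/49.
Σ W^2·P over the event = 4·(4/49) + 9·(5/49) + 36·(5/49) + 64·(2/49) = 369/49.
E[W^2 | Z = 1] = (369/49) / (16/49) = 369/16.

369/16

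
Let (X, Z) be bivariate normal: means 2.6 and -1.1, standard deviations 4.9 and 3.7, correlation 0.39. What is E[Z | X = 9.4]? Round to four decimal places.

0.9025

The regression of Z on X has slope ρ·σ_Z/σ_X and passes through (μ_X, μ_Z).
E[Z | X=9.4] = -1.1 + (0.39)·(3.7/4.9)·(9.4 − (2.6)) = -1.1 + (0.29449)·(6.8) = 0.9025.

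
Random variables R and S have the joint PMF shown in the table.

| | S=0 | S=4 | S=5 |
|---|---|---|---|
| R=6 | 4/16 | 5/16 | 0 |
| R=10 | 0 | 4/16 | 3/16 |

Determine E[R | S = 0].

6

P(S = 0) = 1/4.
Summing R·P(R=x,S=y) over the conditioning event gives 3/2.
E[R | S = 0] = (3/2) / (1/4) = 6.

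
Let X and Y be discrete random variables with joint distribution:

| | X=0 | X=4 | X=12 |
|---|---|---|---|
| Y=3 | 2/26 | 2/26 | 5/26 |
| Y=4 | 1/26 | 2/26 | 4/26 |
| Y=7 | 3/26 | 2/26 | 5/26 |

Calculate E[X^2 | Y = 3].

P(Y = 3) = 9/26.
Σ X^2·P over the event = 0·(2/26) + 16·(2/26) + 144·(5/26) = 376/13.
E[X^2 | Y = 3] = (376/13) / (9/26) = 752/9.

752/9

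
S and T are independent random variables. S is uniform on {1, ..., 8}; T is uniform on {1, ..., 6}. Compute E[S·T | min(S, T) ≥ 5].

Outcomes with min(S, T) ≥ 5: (5,5), (5,6), (6,5), (6,6), (7,5), (7,6), (8,5), (8,6), each with probability 1/48.
E[S·T | min(S, T) ≥ 5] = (25 + 30 + 30 + 36 + 35 + 42 + 40 + 48) / 8 = 143/4.

143/4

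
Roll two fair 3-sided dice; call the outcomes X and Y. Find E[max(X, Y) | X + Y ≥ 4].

17/6

Outcomes with X + Y ≥ 4: (1,3), (2,2), (2,3), (3,1), (3,2), (3,3), each with probability 1/9.
E[max(X, Y) | X + Y ≥ 4] = (3 + 2 + 3 + 3 + 3 + 3) / 6 = 17/6.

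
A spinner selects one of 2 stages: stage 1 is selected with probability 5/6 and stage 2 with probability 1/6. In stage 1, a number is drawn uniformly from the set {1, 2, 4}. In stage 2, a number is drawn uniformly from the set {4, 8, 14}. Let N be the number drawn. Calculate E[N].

E[N | stage 1] = (1+2+4)/3 = 7/3.
E[N | stage 2] = (4+8+14)/3 = 26/3.
By the law of total expectation,
E[N] = (5/6)·(7/3) + (1/6)·(26/3) = 61/18.

61/18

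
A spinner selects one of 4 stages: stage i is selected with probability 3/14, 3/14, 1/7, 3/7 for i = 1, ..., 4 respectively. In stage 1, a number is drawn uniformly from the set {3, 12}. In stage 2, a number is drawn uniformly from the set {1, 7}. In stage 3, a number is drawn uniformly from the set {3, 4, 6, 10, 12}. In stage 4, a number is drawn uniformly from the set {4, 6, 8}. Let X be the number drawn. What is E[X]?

169/28

E[X | stage 1] = (3+12)/2 = 15/2.
E[X | stage 2] = (1+7)/2 = 4.
E[X | stage 3] = (3+4+6+10+12)/5 = 7.
E[X | stage 4] = (4+6+8)/3 = 6.
By the law of total expectation,
E[X] = (3/14)·(15/2) + (3/14)·(4) + (1/7)·(7) + (3/7)·(6) = 169/28.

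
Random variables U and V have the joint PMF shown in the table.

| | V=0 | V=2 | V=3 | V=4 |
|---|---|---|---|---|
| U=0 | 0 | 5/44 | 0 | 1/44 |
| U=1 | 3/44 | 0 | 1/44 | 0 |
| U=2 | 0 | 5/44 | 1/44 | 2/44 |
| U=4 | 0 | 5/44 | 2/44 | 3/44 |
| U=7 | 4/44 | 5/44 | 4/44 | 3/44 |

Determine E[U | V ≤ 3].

P(V ≤ 3) = 35/44.
Summing U·P(U=x,V=y) over the conditioning event gives 135/44.
E[U | V ≤ 3] = (135/44) / (35/44) = 27/7.

27/7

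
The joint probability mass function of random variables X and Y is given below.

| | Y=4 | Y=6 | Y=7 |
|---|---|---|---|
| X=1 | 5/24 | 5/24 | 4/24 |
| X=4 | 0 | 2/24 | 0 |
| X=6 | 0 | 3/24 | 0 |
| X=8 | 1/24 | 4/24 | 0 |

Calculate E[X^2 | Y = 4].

23/2

P(Y = 4) = 1/4.
Summing X^2·P(X=x,Y=y) over the conditioning event gives 23/8.
E[X^2 | Y = 4] = (23/8) / (1/4) = 23/2.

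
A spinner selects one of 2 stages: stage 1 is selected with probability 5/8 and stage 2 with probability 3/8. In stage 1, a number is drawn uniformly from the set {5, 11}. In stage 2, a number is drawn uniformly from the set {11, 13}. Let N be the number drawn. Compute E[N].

E[N | stage 1] = (5+11)/2 = 8.
E[N | stage 2] = (11+13)/2 = 12.
E[N] = (5/8)·(8) + (3/8)·(12) = 19/2.

19/2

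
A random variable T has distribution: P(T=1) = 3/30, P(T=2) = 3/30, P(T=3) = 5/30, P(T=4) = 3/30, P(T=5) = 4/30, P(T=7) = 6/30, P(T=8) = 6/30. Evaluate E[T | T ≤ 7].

49/12

P(T ≤ 7) = 4/5.
Σ over the event: 1·1/10 + 2·1/10 + 3·1/6 + 4·1/10 + 5·2/15 + 7·1/5 = 49/15.
E[T | T ≤ 7] = (49/15) / (4/5) = 49/12.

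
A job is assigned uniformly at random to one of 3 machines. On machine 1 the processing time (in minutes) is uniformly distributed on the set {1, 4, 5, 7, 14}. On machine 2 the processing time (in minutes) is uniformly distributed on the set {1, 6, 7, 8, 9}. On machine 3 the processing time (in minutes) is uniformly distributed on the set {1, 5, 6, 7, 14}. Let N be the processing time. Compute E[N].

E[N | machine 1] = (1+4+5+7+14)/5 = 31/5.
E[N | machine 2] = (1+6+7+8+9)/5 = 31/5.
E[N | machine 3] = (1+5+6+7+14)/5 = 33/5.
By the law of total expectation,
E[N] = (1/3)·(31/5) + (1/3)·(31/5) + (1/3)·(33/5) = 19/3.

19/3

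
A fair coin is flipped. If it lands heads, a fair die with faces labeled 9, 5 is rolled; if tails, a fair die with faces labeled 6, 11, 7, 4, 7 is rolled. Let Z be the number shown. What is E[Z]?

7

E[Z | heads] = (9+5)/2 = 7.
E[Z | tails] = (6+11+7+4+7)/5 = 7.
E[Z] = (1/2)·(7) + (1/2)·(7) = 7.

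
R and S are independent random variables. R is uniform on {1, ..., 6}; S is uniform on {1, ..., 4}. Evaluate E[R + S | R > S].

47/7

P(R > S) = 7/12.
Summing (R+S)·P(x,y) over outcomes with R > S gives 47/12.
E[R + S | R > S] = (47/12) / (7/12) = 47/7.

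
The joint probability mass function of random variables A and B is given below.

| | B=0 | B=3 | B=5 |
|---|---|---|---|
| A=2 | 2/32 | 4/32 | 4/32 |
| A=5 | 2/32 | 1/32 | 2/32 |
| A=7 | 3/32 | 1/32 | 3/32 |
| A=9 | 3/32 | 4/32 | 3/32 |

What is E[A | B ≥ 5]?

P(B ≥ 5) = 3/8.
Σ A·P over the event = 2·(4/32) + 5·(2/32) + 7·(3/32) + 9·(3/32) = 33/16.
E[A | B ≥ 5] = (33/16) / (3/8) = 11/2.

11/2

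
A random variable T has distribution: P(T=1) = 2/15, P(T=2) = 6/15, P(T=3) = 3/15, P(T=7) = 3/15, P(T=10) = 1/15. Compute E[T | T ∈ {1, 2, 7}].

P(T ∈ {1, 2, 7}) = 11/15.
Σ over the event: 1·2/15 + 2·2/5 + 7·1/5 = 7/3.
E[T | T ∈ {1, 2, 7}] = (7/3) / (11/15) = 35/11.

35/11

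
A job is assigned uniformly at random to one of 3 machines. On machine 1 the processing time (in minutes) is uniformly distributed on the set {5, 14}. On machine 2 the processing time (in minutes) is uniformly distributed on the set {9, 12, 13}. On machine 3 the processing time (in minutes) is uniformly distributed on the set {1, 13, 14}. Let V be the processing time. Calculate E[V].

E[V | machine 1] = (5+14)/2 = 19/2.
E[V | machine 2] = (9+12+13)/3 = 34/3.
E[V | machine 3] = (1+13+14)/3 = 28/3.
E[V] = (1/3)·(19/2) + (1/3)·(34/3) + (1/3)·(28/3) = 181/18.

181/18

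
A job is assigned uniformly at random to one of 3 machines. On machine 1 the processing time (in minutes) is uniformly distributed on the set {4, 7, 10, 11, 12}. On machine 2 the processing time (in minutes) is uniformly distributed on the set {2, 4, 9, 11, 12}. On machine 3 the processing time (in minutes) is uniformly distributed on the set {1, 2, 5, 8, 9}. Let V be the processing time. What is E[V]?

E[V | machine 1] = (4+7+10+11+12)/5 = 44/5.
E[V | machine 2] = (2+4+9+11+12)/5 = 38/5.
E[V | machine 3] = (1+2+5+8+9)/5 = 5.
E[V] = (1/3)·(44/5) + (1/3)·(38/5) + (1/3)·(5) = 107/15.

107/15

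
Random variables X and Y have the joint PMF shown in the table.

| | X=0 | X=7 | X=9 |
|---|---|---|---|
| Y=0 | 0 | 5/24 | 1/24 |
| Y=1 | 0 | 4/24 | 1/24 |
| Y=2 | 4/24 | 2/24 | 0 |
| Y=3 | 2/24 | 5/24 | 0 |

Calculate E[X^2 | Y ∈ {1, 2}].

375/11

P(Y ∈ {1, 2}) = 11/24.
Σ X^2·P over the event = 0·(4/24) + 49·(4/24) + 49·(2/24) + 81·(1/24) = 125/8.
E[X^2 | Y ∈ {1, 2}] = (125/8) / (11/24) = 375/11.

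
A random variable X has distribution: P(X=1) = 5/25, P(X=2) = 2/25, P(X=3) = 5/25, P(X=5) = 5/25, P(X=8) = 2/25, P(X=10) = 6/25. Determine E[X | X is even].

P(X is even) = 2/5.
Σ over the event: 2·2/25 + 8·2/25 + 10·6/25 = 16/5.
E[X | X is even] = (16/5) / (2/5) = 8.

8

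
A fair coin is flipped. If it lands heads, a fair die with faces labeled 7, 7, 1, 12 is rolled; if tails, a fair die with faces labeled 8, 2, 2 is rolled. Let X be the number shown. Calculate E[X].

E[X | heads] = (7+7+1+12)/4 = 27/4.
E[X | tails] = (8+2+2)/3 = 4.
By the law of total expectation,
E[X] = (1/2)·(27/4) + (1/2)·(4) = 43/8.

43/8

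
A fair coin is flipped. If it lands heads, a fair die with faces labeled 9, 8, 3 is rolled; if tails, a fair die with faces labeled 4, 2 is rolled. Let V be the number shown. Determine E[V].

29/6

E[V | heads] = (9+8+3)/3 = 20/3.
E[V | tails] = (4+2)/2 = 3.
E[V] = (1/2)·(20/3) + (1/2)·(3) = 29/6.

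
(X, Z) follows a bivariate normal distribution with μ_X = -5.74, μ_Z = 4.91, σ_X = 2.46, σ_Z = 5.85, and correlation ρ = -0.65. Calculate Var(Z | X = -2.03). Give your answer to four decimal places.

19.7635

For a bivariate normal, Var(Z | X=x) = σ_Z²(1 − ρ²).
Var(Z | X=-2.03) = (5.85)²·(1 − (-0.65)²) = 34.2225·0.5775 = 19.7635.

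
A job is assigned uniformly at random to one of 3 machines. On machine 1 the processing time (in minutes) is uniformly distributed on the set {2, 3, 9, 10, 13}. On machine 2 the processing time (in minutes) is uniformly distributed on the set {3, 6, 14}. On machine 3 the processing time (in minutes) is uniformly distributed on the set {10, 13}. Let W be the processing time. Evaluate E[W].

E[W | machine 1] = (2+3+9+10+13)/5 = 37/5.
E[W | machine 2] = (3+6+14)/3 = 23/3.
E[W | machine 3] = (10+13)/2 = 23/2.
By the law of total expectation,
E[W] = (1/3)·(37/5) + (1/3)·(23/3) + (1/3)·(23/2) = 797/90.

797/90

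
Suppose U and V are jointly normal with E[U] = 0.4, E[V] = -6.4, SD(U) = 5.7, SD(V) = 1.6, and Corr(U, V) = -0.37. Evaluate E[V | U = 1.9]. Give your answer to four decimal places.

For a bivariate normal, E[V | U=x] = μ_V + ρ·(σ_V/σ_U)·(x − μ_U).
E[V | U=1.9] = -6.4 + (-0.37)·(1.6/5.7)·(1.9 − (0.4)) = -6.4 + (-0.10386)·(1.5) = -6.5558.

-6.5558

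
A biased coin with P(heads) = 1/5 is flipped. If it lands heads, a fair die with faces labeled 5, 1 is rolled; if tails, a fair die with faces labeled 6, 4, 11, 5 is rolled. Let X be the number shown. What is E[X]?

E[X | heads] = (5+1)/2 = 3.
E[X | tails] = (6+4+11+5)/4 = 13/2.
E[X] = (1/5)·(3) + (4/5)·(13/2) = 29/5.

29/5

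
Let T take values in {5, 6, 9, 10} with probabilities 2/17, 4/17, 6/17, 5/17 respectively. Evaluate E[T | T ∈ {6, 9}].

P(T ∈ {6, 9}) = 10/17.
Σ over the event: 6·4/17 + 9·6/17 = 78/17.
E[T | T ∈ {6, 9}] = (78/17) / (10/17) = 39/5.

39/5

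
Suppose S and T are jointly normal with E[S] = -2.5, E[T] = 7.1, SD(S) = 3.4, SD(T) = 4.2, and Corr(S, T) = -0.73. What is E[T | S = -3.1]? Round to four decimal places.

E[T | S=x] = μ_T + ρ(σ_T/σ_S)(x − μ_S) for jointly normal variables.
E[T | S=-3.1] = 7.1 + (-0.73)·(4.2/3.4)·(-3.1 − (-2.5)) = 7.1 + (-0.90176)·(-0.6) = 7.6411.

7.6411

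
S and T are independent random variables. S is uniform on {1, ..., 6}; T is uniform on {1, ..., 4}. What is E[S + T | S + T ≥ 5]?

62/9

P(S + T ≥ 5) = 3/4.
Summing (S+T)·P(x,y) over outcomes with S + T ≥ 5 gives 31/6.
E[S + T | S + T ≥ 5] = (31/6) / (3/4) = 62/9.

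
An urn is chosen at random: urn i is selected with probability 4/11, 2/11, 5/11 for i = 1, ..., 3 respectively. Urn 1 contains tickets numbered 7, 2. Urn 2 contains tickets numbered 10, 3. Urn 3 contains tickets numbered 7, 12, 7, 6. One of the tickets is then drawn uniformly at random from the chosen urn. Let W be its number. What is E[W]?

71/11

E[W | urn 1] = (7+2)/2 = 9/2.
E[W | urn 2] = (10+3)/2 = 13/2.
E[W | urn 3] = (7+12+7+6)/4 = 8.
By the law of total expectation,
E[W] = (4/11)·(9/2) + (2/11)·(13/2) + (5/11)·(8) = 71/11.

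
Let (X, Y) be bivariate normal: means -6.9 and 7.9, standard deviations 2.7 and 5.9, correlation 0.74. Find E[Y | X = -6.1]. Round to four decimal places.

The regression of Y on X has slope ρ·σ_Y/σ_X and passes through (μ_X, μ_Y).
E[Y | X=-6.1] = 7.9 + (0.74)·(5.9/2.7)·(-6.1 − (-6.9)) = 7.9 + (1.617)·(0.8) = 9.1936.

9.1936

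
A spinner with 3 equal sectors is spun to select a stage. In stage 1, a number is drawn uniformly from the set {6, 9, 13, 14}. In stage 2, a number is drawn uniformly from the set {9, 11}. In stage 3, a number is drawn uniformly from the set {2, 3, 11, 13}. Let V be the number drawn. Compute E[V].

E[V | stage 1] = (6+9+13+14)/4 = 21/2.
E[V | stage 2] = (9+11)/2 = 10.
E[V | stage 3] = (2+3+11+13)/4 = 29/4.
E[V] = (1/3)·(21/2) + (1/3)·(10) + (1/3)·(29/4) = 37/4.

37/4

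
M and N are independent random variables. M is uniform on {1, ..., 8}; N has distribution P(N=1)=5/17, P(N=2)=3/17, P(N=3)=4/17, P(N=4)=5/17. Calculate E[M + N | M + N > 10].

P(M + N > 10) = 7/68.
Summing (M+N)·P(x,y) over outcomes with M + N > 10 gives 159/136.
E[M + N | M + N > 10] = (159/136) / (7/68) = 159/14.

159/14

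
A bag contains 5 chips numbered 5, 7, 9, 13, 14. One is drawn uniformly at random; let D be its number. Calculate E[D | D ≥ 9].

12

P(D ≥ 9) = 3/5.
Σ over the event: 9·1/5 + 13·1/5 + 14·1/5 = 36/5.
E[D | D ≥ 9] = (36/5) / (3/5) = 12.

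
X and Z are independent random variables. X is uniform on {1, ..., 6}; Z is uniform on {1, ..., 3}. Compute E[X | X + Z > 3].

P(X + Z > 3) = 5/6.
Summing X·P(x,y) over outcomes with X + Z > 3 gives 59/18.
E[X | X + Z > 3] = (59/18) / (5/6) = 59/15.

59/15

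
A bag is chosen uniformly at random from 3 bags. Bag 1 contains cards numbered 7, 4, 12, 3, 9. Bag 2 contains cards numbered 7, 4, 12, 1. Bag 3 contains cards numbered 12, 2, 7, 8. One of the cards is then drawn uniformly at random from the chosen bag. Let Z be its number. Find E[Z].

27/4

E[Z | bag 1] = (7+4+12+3+9)/5 = 7.
E[Z | bag 2] = (7+4+12+1)/4 = 6.
E[Z | bag 3] = (12+2+7+8)/4 = 29/4.
By the law of total expectation,
E[Z] = (1/3)·(7) + (1/3)·(6) + (1/3)·(29/4) = 27/4.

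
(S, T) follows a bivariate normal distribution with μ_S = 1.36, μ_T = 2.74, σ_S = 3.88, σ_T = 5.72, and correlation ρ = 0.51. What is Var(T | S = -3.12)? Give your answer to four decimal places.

24.2083

For a bivariate normal, Var(T | S=x) = σ_T²(1 − ρ²).
Var(T | S=-3.12) = (5.72)²·(1 − (0.51)²) = 32.7184·0.7399 = 24.2083.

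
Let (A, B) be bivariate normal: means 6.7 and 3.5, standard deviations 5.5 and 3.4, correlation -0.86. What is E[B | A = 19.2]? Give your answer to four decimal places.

-3.1455

The regression of B on A has slope ρ·σ_B/σ_A and passes through (μ_A, μ_B).
E[B | A=19.2] = 3.5 + (-0.86)·(3.4/5.5)·(19.2 − (6.7)) = 3.5 + (-0.53164)·(12.5) = -3.1455.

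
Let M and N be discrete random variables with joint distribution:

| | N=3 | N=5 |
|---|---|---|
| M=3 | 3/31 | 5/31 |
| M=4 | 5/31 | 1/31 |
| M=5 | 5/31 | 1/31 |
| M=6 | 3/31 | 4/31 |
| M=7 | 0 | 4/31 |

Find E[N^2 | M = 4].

35/3

P(M = 4) = 6/31.
Summing N^2·P(M=x,N=y) over the conditioning event gives 70/31.
E[N^2 | M = 4] = (70/31) / (6/31) = 35/3.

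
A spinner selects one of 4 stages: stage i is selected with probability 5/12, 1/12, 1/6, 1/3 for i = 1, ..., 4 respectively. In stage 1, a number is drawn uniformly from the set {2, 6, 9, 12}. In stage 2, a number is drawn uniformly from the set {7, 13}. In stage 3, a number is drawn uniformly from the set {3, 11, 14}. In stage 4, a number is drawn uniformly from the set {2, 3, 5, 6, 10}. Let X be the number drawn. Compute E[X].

5143/720

E[X | stage 1] = (2+6+9+12)/4 = 29/4.
E[X | stage 2] = (7+13)/2 = 10.
E[X | stage 3] = (3+11+14)/3 = 28/3.
E[X | stage 4] = (2+3+5+6+10)/5 = 26/5.
By the law of total expectation,
E[X] = (5/12)·(29/4) + (1/12)·(10) + (1/6)·(28/3) + (1/3)·(26/5) = 5143/720.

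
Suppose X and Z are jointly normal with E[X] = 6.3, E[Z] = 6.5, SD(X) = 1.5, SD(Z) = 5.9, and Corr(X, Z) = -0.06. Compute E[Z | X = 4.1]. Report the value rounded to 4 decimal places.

7.0192

The regression of Z on X has slope ρ·σ_Z/σ_X and passes through (μ_X, μ_Z).
E[Z | X=4.1] = 6.5 + (-0.06)·(5.9/1.5)·(4.1 − (6.3)) = 6.5 + (-0.236)·(-2.2) = 7.0192.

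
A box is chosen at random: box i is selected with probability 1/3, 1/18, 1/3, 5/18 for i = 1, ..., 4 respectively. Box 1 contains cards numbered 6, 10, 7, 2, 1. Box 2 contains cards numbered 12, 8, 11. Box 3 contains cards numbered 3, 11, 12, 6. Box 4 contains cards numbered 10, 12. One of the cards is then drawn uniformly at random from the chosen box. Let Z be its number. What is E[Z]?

E[Z | box 1] = (6+10+7+2+1)/5 = 26/5.
E[Z | box 2] = (12+8+11)/3 = 31/3.
E[Z | box 3] = (3+11+12+6)/4 = 8.
E[Z | box 4] = (10+12)/2 = 11.
By the law of total expectation,
E[Z] = (1/3)·(26/5) + (1/18)·(31/3) + (1/3)·(8) + (5/18)·(11) = 1084/135.

1084/135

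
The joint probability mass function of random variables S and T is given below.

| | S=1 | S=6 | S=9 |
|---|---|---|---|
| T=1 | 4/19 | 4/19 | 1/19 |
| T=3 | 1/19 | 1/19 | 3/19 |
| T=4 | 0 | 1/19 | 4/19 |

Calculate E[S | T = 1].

37/9

P(T = 1) = 9/19.
Σ S·P over the event = 1·(4/19) + 6·(4/19) + 9·(1/19) = 37/19.
E[S | T = 1] = (37/19) / (9/19) = 37/9.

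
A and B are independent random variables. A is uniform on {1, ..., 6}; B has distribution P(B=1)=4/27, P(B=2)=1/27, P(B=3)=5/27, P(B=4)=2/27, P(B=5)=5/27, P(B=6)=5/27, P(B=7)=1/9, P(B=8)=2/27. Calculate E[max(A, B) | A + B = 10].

104/17

P(A + B = 10) = 17/162.
Summing max(A,B)·P(x,y) over outcomes with A + B = 10 gives 52/81.
E[max(A, B) | A + B = 10] = (52/81) / (17/162) = 104/17.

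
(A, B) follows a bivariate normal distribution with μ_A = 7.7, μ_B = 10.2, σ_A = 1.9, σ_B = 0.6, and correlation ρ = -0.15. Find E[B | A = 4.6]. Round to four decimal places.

For a bivariate normal, E[B | A=x] = μ_B + ρ·(σ_B/σ_A)·(x − μ_A).
E[B | A=4.6] = 10.2 + (-0.15)·(0.6/1.9)·(4.6 − (7.7)) = 10.2 + (-0.047368)·(-3.1) = 10.3468.

10.3468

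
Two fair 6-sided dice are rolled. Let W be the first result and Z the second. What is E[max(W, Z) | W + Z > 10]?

P(W + Z > 10) = 1/12.
Summing max(W,Z)·P(x,y) over outcomes with W + Z > 10 gives 1/2.
E[max(W, Z) | W + Z > 10] = (1/2) / (1/12) = 6.

6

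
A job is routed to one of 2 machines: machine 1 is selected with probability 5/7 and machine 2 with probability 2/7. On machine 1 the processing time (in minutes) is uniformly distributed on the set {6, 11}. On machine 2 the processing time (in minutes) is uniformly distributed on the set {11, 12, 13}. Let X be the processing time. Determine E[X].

19/2

E[X | machine 1] = (6+11)/2 = 17/2.
E[X | machine 2] = (11+12+13)/3 = 12.
By the law of total expectation,
E[X] = (5/7)·(17/2) + (2/7)·(12) = 19/2.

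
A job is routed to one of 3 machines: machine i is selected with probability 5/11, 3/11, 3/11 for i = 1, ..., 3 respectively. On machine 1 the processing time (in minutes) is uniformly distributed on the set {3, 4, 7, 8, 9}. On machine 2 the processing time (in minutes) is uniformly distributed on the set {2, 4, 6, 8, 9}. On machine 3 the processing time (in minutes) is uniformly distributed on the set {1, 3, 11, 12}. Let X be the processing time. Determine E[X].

1373/220

E[X | machine 1] = (3+4+7+8+9)/5 = 31/5.
E[X | machine 2] = (2+4+6+8+9)/5 = 29/5.
E[X | machine 3] = (1+3+11+12)/4 = 27/4.
By the law of total expectation,
E[X] = (5/11)·(31/5) + (3/11)·(29/5) + (3/11)·(27/4) = 1373/220.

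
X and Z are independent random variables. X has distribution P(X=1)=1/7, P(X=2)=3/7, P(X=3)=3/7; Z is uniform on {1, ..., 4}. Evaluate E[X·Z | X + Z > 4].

P(X + Z > 4) = 4/7.
Summing XZ·P(x,y) over outcomes with X + Z > 4 gives 127/28.
E[X·Z | X + Z > 4] = (127/28) / (4/7) = 127/16.

127/16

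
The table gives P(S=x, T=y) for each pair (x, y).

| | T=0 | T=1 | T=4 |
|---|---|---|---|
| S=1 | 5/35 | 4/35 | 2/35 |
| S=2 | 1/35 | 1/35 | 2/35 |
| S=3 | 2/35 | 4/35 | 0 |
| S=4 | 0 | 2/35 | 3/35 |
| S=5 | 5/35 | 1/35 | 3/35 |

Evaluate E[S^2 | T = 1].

P(T = 1) = 12/35.
Σ S^2·P over the event = 1·(4/35) + 4·(1/35) + 9·(4/35) + 16·(2/35) + 25·(1/35) = 101/35.
E[S^2 | T = 1] = (101/35) / (12/35) = 101/12.

101/12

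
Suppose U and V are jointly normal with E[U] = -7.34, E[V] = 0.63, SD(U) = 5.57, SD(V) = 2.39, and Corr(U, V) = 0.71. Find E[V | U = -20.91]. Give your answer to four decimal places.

The regression of V on U has slope ρ·σ_V/σ_U and passes through (μ_U, μ_V).
E[V | U=-20.91] = 0.63 + (0.71)·(2.39/5.57)·(-20.91 − (-7.34)) = 0.63 + (0.30465)·(-13.57) = -3.5041.

-3.5041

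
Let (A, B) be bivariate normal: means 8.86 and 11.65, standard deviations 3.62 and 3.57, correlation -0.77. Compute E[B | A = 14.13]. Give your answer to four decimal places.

7.6481

E[B | A=x] = μ_B + ρ(σ_B/σ_A)(x − μ_A) for jointly normal variables.
E[B | A=14.13] = 11.65 + (-0.77)·(3.57/3.62)·(14.13 − (8.86)) = 11.65 + (-0.759365)·(5.27) = 7.6481.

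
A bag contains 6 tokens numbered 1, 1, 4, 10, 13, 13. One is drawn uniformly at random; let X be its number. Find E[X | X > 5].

P(X > 5) = 1/2.
Σ over the event: 10·1/6 + 13·1/3 = 6.
E[X | X > 5] = (6) / (1/2) = 12.

12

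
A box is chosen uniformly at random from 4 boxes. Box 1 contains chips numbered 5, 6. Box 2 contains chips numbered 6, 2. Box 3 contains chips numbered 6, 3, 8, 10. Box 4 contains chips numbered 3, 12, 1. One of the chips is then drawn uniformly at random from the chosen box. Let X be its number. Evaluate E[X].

E[X | box 1] = (5+6)/2 = 11/2.
E[X | box 2] = (6+2)/2 = 4.
E[X | box 3] = (6+3+8+10)/4 = 27/4.
E[X | box 4] = (3+12+1)/3 = 16/3.
By the law of total expectation,
E[X] = (1/4)·(11/2) + (1/4)·(4) + (1/4)·(27/4) + (1/4)·(16/3) = 259/48.

259/48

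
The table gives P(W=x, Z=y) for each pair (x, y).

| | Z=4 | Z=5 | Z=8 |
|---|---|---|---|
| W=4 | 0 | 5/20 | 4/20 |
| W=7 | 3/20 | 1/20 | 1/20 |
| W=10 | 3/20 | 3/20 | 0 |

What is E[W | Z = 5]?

P(Z = 5) = 9/20.
Σ W·P over the event = 4·(5/20) + 7·(1/20) + 10·(3/20) = 57/20.
E[W | Z = 5] = (57/20) / (9/20) = 19/3.

19/3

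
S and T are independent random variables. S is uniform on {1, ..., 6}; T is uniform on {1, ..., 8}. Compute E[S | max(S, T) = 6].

51/11

P(max(S, T) = 6) = 11/48.
Summing S·P(x,y) over outcomes with max(S, T) = 6 gives 17/16.
E[S | max(S, T) = 6] = (17/16) / (11/48) = 51/11.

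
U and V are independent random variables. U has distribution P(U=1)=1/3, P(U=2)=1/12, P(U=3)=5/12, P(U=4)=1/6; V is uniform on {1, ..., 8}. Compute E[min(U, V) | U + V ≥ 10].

56/17

P(U + V ≥ 10) = 17/96.
Summing min(U,V)·P(x,y) over outcomes with U + V ≥ 10 gives 7/12.
E[min(U, V) | U + V ≥ 10] = (7/12) / (17/96) = 56/17.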